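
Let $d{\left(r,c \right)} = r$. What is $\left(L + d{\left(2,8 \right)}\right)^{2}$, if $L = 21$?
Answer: $529$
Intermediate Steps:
$\left(L + d{\left(2,8 \right)}\right)^{2} = \left(21 + 2\right)^{2} = 23^{2} = 529$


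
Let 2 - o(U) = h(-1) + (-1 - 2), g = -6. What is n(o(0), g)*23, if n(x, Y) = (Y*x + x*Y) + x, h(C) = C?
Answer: -1518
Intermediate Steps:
o(U) = 6 (o(U) = 2 - (-1 + (-1 - 2)) = 2 - (-1 - 3) = 2 - 1*(-4) = 2 + 4 = 6)
n(x, Y) = x + 2*Y*x (n(x, Y) = (Y*x + Y*x) + x = 2*Y*x + x = x + 2*Y*x)
n(o(0), g)*23 = (6*(1 + 2*(-6)))*23 = (6*(1 - 12))*23 = (6*(-11))*23 = -66*23 = -1518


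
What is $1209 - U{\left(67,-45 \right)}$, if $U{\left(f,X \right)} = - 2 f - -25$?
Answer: $1318$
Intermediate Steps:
$U{\left(f,X \right)} = 25 - 2 f$ ($U{\left(f,X \right)} = - 2 f + 25 = 25 - 2 f$)
$1209 - U{\left(67,-45 \right)} = 1209 - \left(25 - 134\right) = 1209 - -109 = 1209 + 109 = 1318$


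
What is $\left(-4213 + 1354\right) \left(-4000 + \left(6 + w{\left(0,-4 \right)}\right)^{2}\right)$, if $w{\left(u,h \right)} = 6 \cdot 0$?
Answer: $11333076$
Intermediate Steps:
$w{\left(u,h \right)} = 0$
$\left(-4213 + 1354\right) \left(-4000 + \left(6 + w{\left(0,-4 \right)}\right)^{2}\right) = \left(-4213 + 1354\right) \left(-4000 + \left(6 + 0\right)^{2}\right) = - 2859 \left(-4000 + 6^{2}\right) = - 2859 \left(-4000 + 36\right) = \left(-2859\right) \left(-3964\right) = 11333076$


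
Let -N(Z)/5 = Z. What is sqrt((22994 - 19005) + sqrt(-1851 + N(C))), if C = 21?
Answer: sqrt(3989 + 2*I*sqrt(489)) ≈ 63.159 + 0.3501*I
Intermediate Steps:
N(Z) = -5*Z
sqrt((22994 - 19005) + sqrt(-1851 + N(C))) = sqrt((22994 - 19005) + sqrt(-1851 - 5*21)) = sqrt(3989 + sqrt(-1851 - 105)) = sqrt(3989 + sqrt(-1956)) = sqrt(3989 + 2*I*sqrt(489))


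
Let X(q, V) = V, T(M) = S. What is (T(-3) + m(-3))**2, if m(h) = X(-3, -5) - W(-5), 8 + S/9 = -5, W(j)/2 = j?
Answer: 12544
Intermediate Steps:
W(j) = 2*j
S = -117 (S = -72 + 9*(-5) = -72 - 45 = -117)
T(M) = -117
m(h) = 5 (m(h) = -5 - 2*(-5) = -5 - 1*(-10) = -5 + 10 = 5)
(T(-3) + m(-3))**2 = (-117 + 5)**2 = (-112)**2 = 12544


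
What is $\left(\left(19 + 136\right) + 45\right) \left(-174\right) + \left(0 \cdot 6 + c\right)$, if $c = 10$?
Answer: $-34790$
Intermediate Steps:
$\left(\left(19 + 136\right) + 45\right) \left(-174\right) + \left(0 \cdot 6 + c\right) = \left(\left(19 + 136\right) + 45\right) \left(-174\right) + \left(0 \cdot 6 + 10\right) = \left(155 + 45\right) \left(-174\right) + \left(0 + 10\right) = 200 \left(-174\right) + 10 = -34800 + 10 = -34790$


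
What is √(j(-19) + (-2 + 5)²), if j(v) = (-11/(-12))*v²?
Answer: √12237/6 ≈ 18.437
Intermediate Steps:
j(v) = 11*v²/12 (j(v) = (-11*(-1/12))*v² = 11*v²/12)
√(j(-19) + (-2 + 5)²) = √((11/12)*(-19)² + (-2 + 5)²) = √((11/12)*361 + 3²) = √(3971/12 + 9) = √(4079/12) = √12237/6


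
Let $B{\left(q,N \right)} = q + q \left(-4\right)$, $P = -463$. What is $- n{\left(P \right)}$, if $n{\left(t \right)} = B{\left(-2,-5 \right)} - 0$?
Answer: $-6$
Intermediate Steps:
$B{\left(q,N \right)} = - 3 q$ ($B{\left(q,N \right)} = q - 4 q = - 3 q$)
$n{\left(t \right)} = 6$ ($n{\left(t \right)} = \left(-3\right) \left(-2\right) - 0 = 6 + 0 = 6$)
$- n{\left(P \right)} = \left(-1\right) 6 = -6$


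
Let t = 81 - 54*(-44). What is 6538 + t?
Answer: 8995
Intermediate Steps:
t = 2457 (t = 81 + 2376 = 2457)
6538 + t = 6538 + 2457 = 8995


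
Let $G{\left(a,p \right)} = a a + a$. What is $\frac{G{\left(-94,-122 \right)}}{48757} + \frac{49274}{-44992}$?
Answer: $- \frac{1004566177}{1096837472} \approx -0.91588$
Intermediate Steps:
$G{\left(a,p \right)} = a + a^{2}$ ($G{\left(a,p \right)} = a^{2} + a = a + a^{2}$)
$\frac{G{\left(-94,-122 \right)}}{48757} + \frac{49274}{-44992} = \frac{\left(-94\right) \left(1 - 94\right)}{48757} + \frac{49274}{-44992} = \left(-94\right) \left(-93\right) \frac{1}{48757} + 49274 \left(- \frac{1}{44992}\right) = 8742 \cdot \frac{1}{48757} - \frac{24637}{22496} = \frac{8742}{48757} - \frac{24637}{22496} = - \frac{1004566177}{1096837472}$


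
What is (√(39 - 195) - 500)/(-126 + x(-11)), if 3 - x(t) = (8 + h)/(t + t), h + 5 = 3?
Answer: 110/27 - 11*I*√39/675 ≈ 4.0741 - 0.10177*I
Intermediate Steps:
h = -2 (h = -5 + 3 = -2)
x(t) = 3 - 3/t (x(t) = 3 - (8 - 2)/(t + t) = 3 - 6/(2*t) = 3 - 6*1/(2*t) = 3 - 3/t)
(√(39 - 195) - 500)/(-126 + x(-11)) = (√(39 - 195) - 500)/(-126 + (3 - 3/(-11))) = (√(-156) - 500)/(-126 + (3 - 3*(-1/11))) = (2*I*√39 - 500)/(-126 + (3 + 3/11)) = (-500 + 2*I*√39)/(-126 + 36/11) = (-500 + 2*I*√39)/(-1350/11) = (-500 + 2*I*√39)*(-11/1350) = 110/27 - 11*I*√39/675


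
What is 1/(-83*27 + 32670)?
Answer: 1/30429 ≈ 3.2863e-5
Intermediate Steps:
1/(-83*27 + 32670) = 1/(-2241 + 32670) = 1/30429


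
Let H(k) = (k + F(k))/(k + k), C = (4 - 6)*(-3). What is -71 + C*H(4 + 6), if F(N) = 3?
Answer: -671/10 ≈ -67.100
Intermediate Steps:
C = 6 (C = -2*(-3) = 6)
H(k) = (3 + k)/(2*k) (H(k) = (k + 3)/(k + k) = (3 + k)/((2*k)) = (3 + k)*(1/(2*k)) = (3 + k)/(2*k))
-71 + C*H(4 + 6) = -71 + 6*((3 + (4 + 6))/(2*(4 + 6))) = -71 + 6*((½)*(3 + 10)/10) = -71 + 6*((½)*(⅒)*13) = -71 + 6*(13/20) = -71 + 39/10 = -671/10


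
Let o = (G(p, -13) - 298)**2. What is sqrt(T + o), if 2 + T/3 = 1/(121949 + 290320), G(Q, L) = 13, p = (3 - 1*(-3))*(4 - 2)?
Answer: sqrt(1596074285234)/4433 ≈ 284.99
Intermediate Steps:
p = 12 (p = (3 + 3)*2 = 6*2 = 12)
o = 81225 (o = (13 - 298)**2 = (-285)**2 = 81225)
T = -824537/137423 (T = -6 + 3/(121949 + 290320) = -6 + 3/412269 = -6 + 3*(1/412269) = -6 + 1/137423 = -824537/137423 ≈ -6.0000)
sqrt(T + o) = sqrt(-824537/137423 + 81225) = sqrt(11161358638/137423) = sqrt(1596074285234)/4433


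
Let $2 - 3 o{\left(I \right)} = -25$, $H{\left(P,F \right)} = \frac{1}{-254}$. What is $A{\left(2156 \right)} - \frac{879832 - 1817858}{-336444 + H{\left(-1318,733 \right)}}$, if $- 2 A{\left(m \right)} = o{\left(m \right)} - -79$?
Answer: $- \frac{3998356792}{85456777} \approx -46.788$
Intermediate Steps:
$H{\left(P,F \right)} = - \frac{1}{254}$
$o{\left(I \right)} = 9$ ($o{\left(I \right)} = \frac{2}{3} - - \frac{25}{3} = \frac{2}{3} + \frac{25}{3} = 9$)
$A{\left(m \right)} = -44$ ($A{\left(m \right)} = - \frac{9 - -79}{2} = - \frac{9 + 79}{2} = \left(- \frac{1}{2}\right) 88 = -44$)
$A{\left(2156 \right)} - \frac{879832 - 1817858}{-336444 + H{\left(-1318,733 \right)}} = -44 - \frac{879832 - 1817858}{-336444 - \frac{1}{254}} = -44 - - \frac{938026}{- \frac{85456777}{254}} = -44 - \left(-938026\right) \left(- \frac{254}{85456777}\right) = -44 - \frac{238258604}{85456777} = - \frac{3998356792}{85456777}$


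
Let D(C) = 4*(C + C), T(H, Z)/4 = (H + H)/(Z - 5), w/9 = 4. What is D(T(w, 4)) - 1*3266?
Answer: -5570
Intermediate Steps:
w = 36 (w = 9*4 = 36)
T(H, Z) = 8*H/(-5 + Z) (T(H, Z) = 4*((H + H)/(Z - 5)) = 4*((2*H)/(-5 + Z)) = 4*(2*H/(-5 + Z)) = 8*H/(-5 + Z))
D(C) = 8*C (D(C) = 4*(2*C) = 8*C)
D(T(w, 4)) - 1*3266 = 8*(8*36/(-5 + 4)) - 1*3266 = 8*(8*36/(-1)) - 3266 = 8*(8*36*(-1)) - 3266 = 8*(-288) - 3266 = -2304 - 3266 = -5570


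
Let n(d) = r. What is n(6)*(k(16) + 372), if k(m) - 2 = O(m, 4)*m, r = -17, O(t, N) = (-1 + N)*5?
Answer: -10438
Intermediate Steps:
O(t, N) = -5 + 5*N
n(d) = -17
k(m) = 2 + 15*m (k(m) = 2 + (-5 + 5*4)*m = 2 + (-5 + 20)*m = 2 + 15*m)
n(6)*(k(16) + 372) = -17*((2 + 15*16) + 372) = -17*((2 + 240) + 372) = -17*(242 + 372) = -17*614 = -10438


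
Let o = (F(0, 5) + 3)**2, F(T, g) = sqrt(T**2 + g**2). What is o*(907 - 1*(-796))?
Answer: 108992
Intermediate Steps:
o = 64 (o = (sqrt(0**2 + 5**2) + 3)**2 = (sqrt(0 + 25) + 3)**2 = (sqrt(25) + 3)**2 = (5 + 3)**2 = 8**2 = 64)
o*(907 - 1*(-796)) = 64*(907 - 1*(-796)) = 64*(907 + 796) = 64*1703 = 108992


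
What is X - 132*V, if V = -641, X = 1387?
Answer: 85999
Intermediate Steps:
X - 132*V = 1387 - 132*(-641) = 1387 + 84612 = 85999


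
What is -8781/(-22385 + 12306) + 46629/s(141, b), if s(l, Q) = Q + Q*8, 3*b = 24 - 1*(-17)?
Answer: 157017918/413239 ≈ 379.97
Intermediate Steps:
b = 41/3 (b = (24 - 1*(-17))/3 = (24 + 17)/3 = (⅓)*41 = 41/3 ≈ 13.667)
s(l, Q) = 9*Q (s(l, Q) = Q + 8*Q = 9*Q)
-8781/(-22385 + 12306) + 46629/s(141, b) = -8781/(-22385 + 12306) + 46629/((9*(41/3))) = -8781/(-10079) + 46629/123 = -8781*(-1/10079) + 46629*(1/123) = 8781/10079 + 15543/41 = 157017918/413239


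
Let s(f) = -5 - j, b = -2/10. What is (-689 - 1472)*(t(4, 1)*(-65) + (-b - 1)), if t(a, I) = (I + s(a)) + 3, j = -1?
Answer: 8644/5 ≈ 1728.8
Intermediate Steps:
b = -⅕ (b = -2*⅒ = -⅕ ≈ -0.20000)
s(f) = -4 (s(f) = -5 - 1*(-1) = -5 + 1 = -4)
t(a, I) = -1 + I (t(a, I) = (I - 4) + 3 = (-4 + I) + 3 = -1 + I)
(-689 - 1472)*(t(4, 1)*(-65) + (-b - 1)) = (-689 - 1472)*((-1 + 1)*(-65) + (-1*(-⅕) - 1)) = -2161*(0*(-65) + (⅕ - 1)) = -2161*(0 - ⅘) = -2161*(-⅘) = 8644/5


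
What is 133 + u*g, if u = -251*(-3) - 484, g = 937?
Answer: 252186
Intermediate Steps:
u = 269 (u = 753 - 484 = 269)
133 + u*g = 133 + 269*937 = 133 + 252053 = 252186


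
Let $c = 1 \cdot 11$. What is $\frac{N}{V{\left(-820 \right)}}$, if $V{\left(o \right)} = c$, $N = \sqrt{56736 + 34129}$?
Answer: $\frac{\sqrt{90865}}{11} \approx 27.403$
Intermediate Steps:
$N = \sqrt{90865} \approx 301.44$
$c = 11$
$V{\left(o \right)} = 11$
$\frac{N}{V{\left(-820 \right)}} = \frac{\sqrt{90865}}{11}$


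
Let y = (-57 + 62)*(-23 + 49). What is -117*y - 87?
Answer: -15297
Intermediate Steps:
y = 130 (y = 5*26 = 130)
-117*y - 87 = -117*130 - 87 = -15210 - 87 = -15297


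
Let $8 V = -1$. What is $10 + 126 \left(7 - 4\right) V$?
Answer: $- \frac{149}{4} \approx -37.25$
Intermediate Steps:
$V = - \frac{1}{8}$ ($V = \frac{1}{8} \left(-1\right) = - \frac{1}{8} \approx -0.125$)
$10 + 126 \left(7 - 4\right) V = 10 + 126 \left(7 - 4\right) \left(- \frac{1}{8}\right) = 10 + 126 \cdot 3 \left(- \frac{1}{8}\right) = 10 + 126 \left(- \frac{3}{8}\right) = 10 - \frac{189}{4} = - \frac{149}{4}$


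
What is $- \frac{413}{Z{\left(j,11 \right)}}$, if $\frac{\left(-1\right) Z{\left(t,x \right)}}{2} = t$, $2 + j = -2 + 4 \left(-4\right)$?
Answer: $- \frac{413}{40} \approx -10.325$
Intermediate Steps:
$j = -20$ ($j = -2 + \left(-2 + 4 \left(-4\right)\right) = -2 - 18 = -20$)
$Z{\left(t,x \right)} = - 2 t$
$- \frac{413}{Z{\left(j,11 \right)}} = - \frac{413}{\left(-2\right) \left(-20\right)} = - \frac{413}{40}$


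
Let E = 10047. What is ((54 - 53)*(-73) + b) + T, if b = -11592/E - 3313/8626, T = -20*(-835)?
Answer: 480284231097/28888474 ≈ 16625.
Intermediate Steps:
T = 16700
b = -44426101/28888474 (b = -11592/10047 - 3313/8626 = -11592*1/10047 - 3313*1/8626 = -3864/3349 - 3313/8626 = -44426101/28888474 ≈ -1.5378)
((54 - 53)*(-73) + b) + T = ((54 - 53)*(-73) - 44426101/28888474) + 16700 = (1*(-73) - 44426101/28888474) + 16700 = (-73 - 44426101/28888474) + 16700 = -2153284703/28888474 + 16700 = 480284231097/28888474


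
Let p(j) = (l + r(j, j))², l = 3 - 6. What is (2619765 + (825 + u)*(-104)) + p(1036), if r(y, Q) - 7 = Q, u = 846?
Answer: 3527581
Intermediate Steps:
r(y, Q) = 7 + Q
l = -3
p(j) = (4 + j)² (p(j) = (-3 + (7 + j))² = (4 + j)²)
(2619765 + (825 + u)*(-104)) + p(1036) = (2619765 + (825 + 846)*(-104)) + (4 + 1036)² = (2619765 + 1671*(-104)) + 1040² = (2619765 - 173784) + 1081600 = 2445981 + 1081600 = 3527581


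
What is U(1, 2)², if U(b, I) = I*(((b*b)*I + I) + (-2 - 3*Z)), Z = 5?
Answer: 676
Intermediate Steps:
U(b, I) = I*(-17 + I + I*b²) (U(b, I) = I*(((b*b)*I + I) + (-2 - 3*5)) = I*((b²*I + I) + (-2 - 15)) = I*((I*b² + I) - 17) = I*((I + I*b²) - 17) = I*(-17 + I + I*b²))
U(1, 2)² = (2*(-17 + 2 + 2*1²))² = (2*(-17 + 2 + 2*1))² = (2*(-17 + 2 + 2))² = (2*(-13))² = (-26)² = 676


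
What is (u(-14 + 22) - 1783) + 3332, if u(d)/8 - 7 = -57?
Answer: 1149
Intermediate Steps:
u(d) = -400 (u(d) = 56 + 8*(-57) = 56 - 456 = -400)
(u(-14 + 22) - 1783) + 3332 = (-400 - 1783) + 3332 = -2183 + 3332 = 1149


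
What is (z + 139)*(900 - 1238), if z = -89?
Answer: -16900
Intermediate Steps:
(z + 139)*(900 - 1238) = (-89 + 139)*(900 - 1238) = 50*(-338) = -16900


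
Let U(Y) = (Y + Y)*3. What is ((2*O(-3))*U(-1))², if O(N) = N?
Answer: 1296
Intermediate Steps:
U(Y) = 6*Y (U(Y) = (2*Y)*3 = 6*Y)
((2*O(-3))*U(-1))² = ((2*(-3))*(6*(-1)))² = (-6*(-6))² = 36² = 1296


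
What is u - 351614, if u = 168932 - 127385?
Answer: -310067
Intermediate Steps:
u = 41547
u - 351614 = 41547 - 351614 = -310067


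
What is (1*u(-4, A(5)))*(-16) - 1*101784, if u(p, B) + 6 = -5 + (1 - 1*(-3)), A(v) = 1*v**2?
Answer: -101672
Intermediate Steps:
A(v) = v**2
u(p, B) = -7 (u(p, B) = -6 + (-5 + (1 - 1*(-3))) = -6 + (-5 + (1 + 3)) = -6 + (-5 + 4) = -6 - 1 = -7)
(1*u(-4, A(5)))*(-16) - 1*101784 = (1*(-7))*(-16) - 1*101784 = -7*(-16) - 101784 = 112 - 101784 = -101672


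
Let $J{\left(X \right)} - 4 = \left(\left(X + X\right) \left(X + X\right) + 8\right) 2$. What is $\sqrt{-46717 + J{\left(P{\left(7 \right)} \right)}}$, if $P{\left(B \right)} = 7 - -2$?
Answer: $i \sqrt{46049} \approx 214.59 i$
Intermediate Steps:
$P{\left(B \right)} = 9$ ($P{\left(B \right)} = 7 + 2 = 9$)
$J{\left(X \right)} = 20 + 8 X^{2}$ ($J{\left(X \right)} = 4 + \left(\left(X + X\right) \left(X + X\right) + 8\right) 2 = 4 + \left(2 X 2 X + 8\right) 2 = 4 + \left(4 X^{2} + 8\right) 2 = 4 + \left(8 + 4 X^{2}\right) 2 = 4 + \left(16 + 8 X^{2}\right) = 20 + 8 X^{2}$)
$\sqrt{-46717 + J{\left(P{\left(7 \right)} \right)}} = \sqrt{-46717 + \left(20 + 8 \cdot 9^{2}\right)} = \sqrt{-46717 + \left(20 + 8 \cdot 81\right)} = \sqrt{-46717 + \left(20 + 648\right)} = \sqrt{-46717 + 668} = \sqrt{-46049} = i \sqrt{46049}$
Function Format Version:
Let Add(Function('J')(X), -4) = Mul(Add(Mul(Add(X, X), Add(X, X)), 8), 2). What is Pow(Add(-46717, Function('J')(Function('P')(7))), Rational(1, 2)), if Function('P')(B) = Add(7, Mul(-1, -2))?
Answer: Mul(I, Pow(46049, Rational(1, 2))) ≈ Mul(214.59, I)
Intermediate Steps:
Function('P')(B) = 9 (Function('P')(B) = Add(7, 2) = 9)
Function('J')(X) = Add(20, Mul(8, Pow(X, 2))) (Function('J')(X) = Add(4, Mul(Add(Mul(Add(X, X), Add(X, X)), 8), 2)) = Add(4, Mul(Add(Mul(Mul(2, X), Mul(2, X)), 8), 2)) = Add(4, Mul(Add(Mul(4, Pow(X, 2)), 8), 2)) = Add(4, Mul(Add(8, Mul(4, Pow(X, 2))), 2)) = Add(4, Add(16, Mul(8, Pow(X, 2)))) = Add(20, Mul(8, Pow(X, 2))))
Pow(Add(-46717, Function('J')(Function('P')(7))), Rational(1, 2)) = Pow(Add(-46717, Add(20, Mul(8, Pow(9, 2)))), Rational(1, 2)) = Pow(Add(-46717, Add(20, Mul(8, 81))), Rational(1, 2)) = Pow(Add(-46717, Add(20, 648)), Rational(1, 2)) = Pow(Add(-46717, 668), Rational(1, 2)) = Pow(-46049, Rational(1, 2)) = Mul(I, Pow(46049, Rational(1, 2)))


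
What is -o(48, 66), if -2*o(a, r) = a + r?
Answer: 57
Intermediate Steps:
o(a, r) = -a/2 - r/2 (o(a, r) = -(a + r)/2 = -a/2 - r/2)
-o(48, 66) = -(-½*48 - ½*66) = -(-24 - 33) = -1*(-57) = 57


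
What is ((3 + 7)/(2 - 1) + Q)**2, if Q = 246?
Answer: 65536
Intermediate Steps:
((3 + 7)/(2 - 1) + Q)**2 = ((3 + 7)/(2 - 1) + 246)**2 = (10/1 + 246)**2 = (1*10 + 246)**2 = (10 + 246)**2 = 256**2 = 65536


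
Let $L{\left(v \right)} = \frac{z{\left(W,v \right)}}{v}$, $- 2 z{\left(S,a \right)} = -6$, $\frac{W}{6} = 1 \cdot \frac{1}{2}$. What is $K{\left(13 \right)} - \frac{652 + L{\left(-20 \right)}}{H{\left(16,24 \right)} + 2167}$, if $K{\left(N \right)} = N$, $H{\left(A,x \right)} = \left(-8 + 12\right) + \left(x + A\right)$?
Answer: $\frac{561823}{44220} \approx 12.705$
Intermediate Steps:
$W = 3$ ($W = 6 \cdot 1 \cdot \frac{1}{2} = 6 \cdot \frac{1}{2} = 3$)
$z{\left(S,a \right)} = 3$ ($z{\left(S,a \right)} = \left(- \frac{1}{2}\right) \left(-6\right) = 3$)
$H{\left(A,x \right)} = 4 + A + x$ ($H{\left(A,x \right)} = 4 + \left(A + x\right) = 4 + A + x$)
$L{\left(v \right)} = \frac{3}{v}$
$K{\left(13 \right)} - \frac{652 + L{\left(-20 \right)}}{H{\left(16,24 \right)} + 2167} = 13 - \frac{652 + \frac{3}{-20}}{\left(4 + 16 + 24\right) + 2167} = 13 - \frac{652 + 3 \left(- \frac{1}{20}\right)}{44 + 2167} = 13 - \frac{652 - \frac{3}{20}}{2211} = 13 - \frac{13037}{20} \cdot \frac{1}{2211} = 13 - \frac{13037}{44220} = \frac{561823}{44220}$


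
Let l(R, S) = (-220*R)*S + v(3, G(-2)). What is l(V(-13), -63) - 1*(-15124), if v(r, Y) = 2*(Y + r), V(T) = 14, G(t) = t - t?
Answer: 209170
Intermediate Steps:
G(t) = 0
v(r, Y) = 2*Y + 2*r
l(R, S) = 6 - 220*R*S (l(R, S) = (-220*R)*S + (2*0 + 2*3) = -220*R*S + (0 + 6) = -220*R*S + 6 = 6 - 220*R*S)
l(V(-13), -63) - 1*(-15124) = (6 - 220*14*(-63)) - 1*(-15124) = (6 + 194040) + 15124 = 194046 + 15124 = 209170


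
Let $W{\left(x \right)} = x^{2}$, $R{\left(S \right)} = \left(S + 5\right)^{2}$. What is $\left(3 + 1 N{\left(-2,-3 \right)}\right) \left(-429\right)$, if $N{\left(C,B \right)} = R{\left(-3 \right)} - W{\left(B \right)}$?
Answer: $858$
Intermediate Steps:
$R{\left(S \right)} = \left(5 + S\right)^{2}$
$N{\left(C,B \right)} = 4 - B^{2}$ ($N{\left(C,B \right)} = \left(5 - 3\right)^{2} - B^{2} = 2^{2} - B^{2} = 4 - B^{2}$)
$\left(3 + 1 N{\left(-2,-3 \right)}\right) \left(-429\right) = \left(3 + 1 \left(4 - \left(-3\right)^{2}\right)\right) \left(-429\right) = \left(3 + 1 \left(4 - 9\right)\right) \left(-429\right) = \left(3 + 1 \left(-5\right)\right) \left(-429\right) = \left(3 - 5\right) \left(-429\right) = \left(-2\right) \left(-429\right) = 858$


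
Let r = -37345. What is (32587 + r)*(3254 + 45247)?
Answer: -230767758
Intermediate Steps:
(32587 + r)*(3254 + 45247) = (32587 - 37345)*(3254 + 45247) = -4758*48501 = -230767758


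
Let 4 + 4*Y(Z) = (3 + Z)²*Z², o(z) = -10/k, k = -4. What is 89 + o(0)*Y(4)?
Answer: 1153/2 ≈ 576.50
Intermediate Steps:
o(z) = 5/2 (o(z) = -10/(-4) = -10*(-¼) = 5/2)
Y(Z) = -1 + Z²*(3 + Z)²/4 (Y(Z) = -1 + ((3 + Z)²*Z²)/4 = -1 + (Z²*(3 + Z)²)/4 = -1 + Z²*(3 + Z)²/4)
89 + o(0)*Y(4) = 89 + 5*(-1 + (¼)*4²*(3 + 4)²)/2 = 89 + 5*(-1 + (¼)*16*7²)/2 = 89 + 5*(-1 + (¼)*16*49)/2 = 89 + 5*(-1 + 196)/2 = 89 + (5/2)*195 = 89 + 975/2 = 1153/2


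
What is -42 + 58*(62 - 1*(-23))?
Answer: 4888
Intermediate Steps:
-42 + 58*(62 - 1*(-23)) = -42 + 58*(62 + 23) = -42 + 58*85 = -42 + 4930 = 4888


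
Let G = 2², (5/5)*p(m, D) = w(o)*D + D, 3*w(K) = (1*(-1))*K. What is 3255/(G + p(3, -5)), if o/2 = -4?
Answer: -9765/43 ≈ -227.09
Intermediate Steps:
o = -8 (o = 2*(-4) = -8)
w(K) = -K/3 (w(K) = ((1*(-1))*K)/3 = (-K)/3 = -K/3)
p(m, D) = 11*D/3 (p(m, D) = (-⅓*(-8))*D + D = 8*D/3 + D = 11*D/3)
G = 4
3255/(G + p(3, -5)) = 3255/(4 + (11/3)*(-5)) = 3255/(4 - 55/3) = 3255/(-43/3) = -3/43*3255 = -9765/43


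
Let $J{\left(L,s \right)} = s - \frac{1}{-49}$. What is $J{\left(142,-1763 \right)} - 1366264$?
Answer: $- \frac{67033322}{49} \approx -1.368 \cdot 10^{6}$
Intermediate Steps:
$J{\left(L,s \right)} = \frac{1}{49} + s$ ($J{\left(L,s \right)} = s - - \frac{1}{49} = s + \frac{1}{49} = \frac{1}{49} + s$)
$J{\left(142,-1763 \right)} - 1366264 = \left(\frac{1}{49} - 1763\right) - 1366264 = - \frac{86386}{49} - 1366264 = - \frac{67033322}{49}$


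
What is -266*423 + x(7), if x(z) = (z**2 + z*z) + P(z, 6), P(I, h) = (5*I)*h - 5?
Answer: -112215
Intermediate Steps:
P(I, h) = -5 + 5*I*h (P(I, h) = 5*I*h - 5 = -5 + 5*I*h)
x(z) = -5 + 2*z**2 + 30*z (x(z) = (z**2 + z*z) + (-5 + 5*z*6) = (z**2 + z**2) + (-5 + 30*z) = 2*z**2 + (-5 + 30*z) = -5 + 2*z**2 + 30*z)
-266*423 + x(7) = -266*423 + (-5 + 2*7**2 + 30*7) = -112518 + (-5 + 2*49 + 210) = -112518 + (-5 + 98 + 210) = -112518 + 303 = -112215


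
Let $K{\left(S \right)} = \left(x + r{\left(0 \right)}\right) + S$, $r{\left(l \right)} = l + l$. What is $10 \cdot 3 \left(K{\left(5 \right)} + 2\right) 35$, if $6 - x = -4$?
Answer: $17850$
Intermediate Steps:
$r{\left(l \right)} = 2 l$
$x = 10$ ($x = 6 - -4 = 6 + 4 = 10$)
$K{\left(S \right)} = 10 + S$ ($K{\left(S \right)} = \left(10 + 2 \cdot 0\right) + S = \left(10 + 0\right) + S = 10 + S$)
$10 \cdot 3 \left(K{\left(5 \right)} + 2\right) 35 = 10 \cdot 3 \left(\left(10 + 5\right) + 2\right) 35 = 10 \cdot 3 \left(15 + 2\right) 35 = 10 \cdot 3 \cdot 17 \cdot 35 = 10 \cdot 51 \cdot 35 = 510 \cdot 35 = 17850$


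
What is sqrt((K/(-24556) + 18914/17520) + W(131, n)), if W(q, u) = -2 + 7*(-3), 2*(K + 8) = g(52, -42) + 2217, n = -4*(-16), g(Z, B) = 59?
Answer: I*sqrt(15881933925865770)/26888820 ≈ 4.6868*I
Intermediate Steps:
n = 64
K = 1130 (K = -8 + (59 + 2217)/2 = -8 + (1/2)*2276 = -8 + 1138 = 1130)
W(q, u) = -23 (W(q, u) = -2 - 21 = -23)
sqrt((K/(-24556) + 18914/17520) + W(131, n)) = sqrt((1130/(-24556) + 18914/17520) - 23) = sqrt((1130*(-1/24556) + 18914*(1/17520)) - 23) = sqrt((-565/12278 + 9457/8760) - 23) = sqrt(55581823/53777640 - 23) = sqrt(-1181303897/53777640) = I*sqrt(15881933925865770)/26888820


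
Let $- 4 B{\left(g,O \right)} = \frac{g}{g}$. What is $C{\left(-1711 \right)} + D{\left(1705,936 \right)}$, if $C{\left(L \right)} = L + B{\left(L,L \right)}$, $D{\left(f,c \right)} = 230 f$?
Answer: $\frac{1561755}{4} \approx 3.9044 \cdot 10^{5}$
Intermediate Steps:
$B{\left(g,O \right)} = - \frac{1}{4}$ ($B{\left(g,O \right)} = - \frac{g \frac{1}{g}}{4} = \left(- \frac{1}{4}\right) 1 = - \frac{1}{4}$)
$C{\left(L \right)} = - \frac{1}{4} + L$ ($C{\left(L \right)} = L - \frac{1}{4} = - \frac{1}{4} + L$)
$C{\left(-1711 \right)} + D{\left(1705,936 \right)} = \left(- \frac{1}{4} - 1711\right) + 230 \cdot 1705 = - \frac{6845}{4} + 392150 = \frac{1561755}{4}$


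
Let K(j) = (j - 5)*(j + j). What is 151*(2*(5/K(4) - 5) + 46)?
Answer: 20989/4 ≈ 5247.3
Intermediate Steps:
K(j) = 2*j*(-5 + j) (K(j) = (-5 + j)*(2*j) = 2*j*(-5 + j))
151*(2*(5/K(4) - 5) + 46) = 151*(2*(5/((2*4*(-5 + 4))) - 5) + 46) = 151*(2*(5/((2*4*(-1))) - 5) + 46) = 151*(2*(5/(-8) - 5) + 46) = 151*(2*(5*(-⅛) - 5) + 46) = 151*(2*(-5/8 - 5) + 46) = 151*(2*(-45/8) + 46) = 151*(-45/4 + 46) = 151*(139/4) = 20989/4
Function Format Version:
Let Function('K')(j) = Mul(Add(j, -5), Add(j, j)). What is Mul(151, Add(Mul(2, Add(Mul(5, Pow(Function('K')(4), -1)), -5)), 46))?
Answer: Rational(20989, 4) ≈ 5247.3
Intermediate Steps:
Function('K')(j) = Mul(2, j, Add(-5, j)) (Function('K')(j) = Mul(Add(-5, j), Mul(2, j)) = Mul(2, j, Add(-5, j)))
Mul(151, Add(Mul(2, Add(Mul(5, Pow(Function('K')(4), -1)), -5)), 46)) = Mul(151, Add(Mul(2, Add(Mul(5, Pow(Mul(2, 4, Add(-5, 4)), -1)), -5)), 46)) = Mul(151, Add(Mul(2, Add(Mul(5, Pow(Mul(2, 4, -1), -1)), -5)), 46)) = Mul(151, Add(Mul(2, Add(Mul(5, Pow(-8, -1)), -5)), 46)) = Mul(151, Add(Mul(2, Add(Mul(5, Rational(-1, 8)), -5)), 46)) = Mul(151, Add(Mul(2, Add(Rational(-5, 8), -5)), 46)) = Mul(151, Add(Mul(2, Rational(-45, 8)), 46)) = Mul(151, Add(Rational(-45, 4), 46)) = Mul(151, Rational(139, 4)) = Rational(20989, 4)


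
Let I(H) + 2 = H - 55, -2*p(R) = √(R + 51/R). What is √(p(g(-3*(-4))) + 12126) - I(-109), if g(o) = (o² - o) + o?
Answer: 166 + √(1746144 - 78*√123)/12 ≈ 276.09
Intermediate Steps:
g(o) = o²
p(R) = -√(R + 51/R)/2
I(H) = -57 + H (I(H) = -2 + (H - 55) = -2 + (-55 + H) = -57 + H)
√(p(g(-3*(-4))) + 12126) - I(-109) = √(-√((-3*(-4))² + 51/((-3*(-4))²))/2 + 12126) - (-57 - 109) = √(-√(12² + 51/(12²))/2 + 12126) - 1*(-166) = √(-√(144 + 51/144)/2 + 12126) + 166 = √(-√(144 + 51*(1/144))/2 + 12126) + 166 = √(-√(144 + 17/48)/2 + 12126) + 166 = √(-13*√123/24 + 12126) + 166 = √(12126 - 13*√123/24) + 166 = 166 + √(12126 - 13*√123/24)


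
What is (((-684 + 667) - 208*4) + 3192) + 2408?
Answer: 4751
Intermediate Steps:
(((-684 + 667) - 208*4) + 3192) + 2408 = ((-17 - 52*16) + 3192) + 2408 = ((-17 - 832) + 3192) + 2408 = (-849 + 3192) + 2408 = 2343 + 2408 = 4751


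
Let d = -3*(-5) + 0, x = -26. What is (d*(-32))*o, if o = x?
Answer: 12480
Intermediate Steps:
o = -26
d = 15 (d = 15 + 0 = 15)
(d*(-32))*o = (15*(-32))*(-26) = -480*(-26) = 12480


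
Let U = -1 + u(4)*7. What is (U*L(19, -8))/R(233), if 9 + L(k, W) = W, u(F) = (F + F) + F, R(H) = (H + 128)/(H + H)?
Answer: -657526/361 ≈ -1821.4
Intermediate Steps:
R(H) = (128 + H)/(2*H) (R(H) = (128 + H)/((2*H)) = (128 + H)*(1/(2*H)) = (128 + H)/(2*H))
u(F) = 3*F (u(F) = 2*F + F = 3*F)
L(k, W) = -9 + W
U = 83 (U = -1 + (3*4)*7 = -1 + 12*7 = -1 + 84 = 83)
(U*L(19, -8))/R(233) = (83*(-9 - 8))/(((½)*(128 + 233)/233)) = (83*(-17))/(((½)*(1/233)*361)) = -1411/361/466 = -1411*466/361 = -657526/361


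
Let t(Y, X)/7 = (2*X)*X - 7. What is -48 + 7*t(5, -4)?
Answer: 1177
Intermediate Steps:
t(Y, X) = -49 + 14*X**2 (t(Y, X) = 7*((2*X)*X - 7) = 7*(2*X**2 - 7) = 7*(-7 + 2*X**2) = -49 + 14*X**2)
-48 + 7*t(5, -4) = -48 + 7*(-49 + 14*(-4)**2) = -48 + 7*(-49 + 14*16) = -48 + 7*(-49 + 224) = -48 + 7*175 = -48 + 1225 = 1177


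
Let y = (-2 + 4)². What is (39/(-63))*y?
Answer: -52/21 ≈ -2.4762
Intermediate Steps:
y = 4 (y = 2² = 4)
(39/(-63))*y = (39/(-63))*4 = (39*(-1/63))*4 = -13/21*4 = -52/21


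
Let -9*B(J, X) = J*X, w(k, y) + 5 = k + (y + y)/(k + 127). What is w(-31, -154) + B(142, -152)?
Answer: 169849/72 ≈ 2359.0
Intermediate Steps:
w(k, y) = -5 + k + 2*y/(127 + k) (w(k, y) = -5 + (k + (y + y)/(k + 127)) = -5 + (k + (2*y)/(127 + k)) = -5 + (k + 2*y/(127 + k)) = -5 + k + 2*y/(127 + k))
B(J, X) = -J*X/9
w(-31, -154) + B(142, -152) = (-635 + (-31)² + 2*(-154) + 122*(-31))/(127 - 31) - ⅑*142*(-152) = (-635 + 961 - 308 - 3782)/96 + 21584/9 = (1/96)*(-3764) + 21584/9 = -941/24 + 21584/9 = 169849/72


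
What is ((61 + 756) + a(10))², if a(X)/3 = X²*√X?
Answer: 1567489 + 490200*√10 ≈ 3.1176e+6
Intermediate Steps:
a(X) = 3*X^(5/2) (a(X) = 3*(X²*√X) = 3*X^(5/2))
((61 + 756) + a(10))² = ((61 + 756) + 3*10^(5/2))² = (817 + 3*(100*√10))² = (817 + 300*√10)²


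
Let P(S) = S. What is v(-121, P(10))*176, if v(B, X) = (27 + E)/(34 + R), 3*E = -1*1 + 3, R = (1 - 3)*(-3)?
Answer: 1826/15 ≈ 121.73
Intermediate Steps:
R = 6 (R = -2*(-3) = 6)
E = 2/3 (E = (-1*1 + 3)/3 = (-1 + 3)/3 = (1/3)*2 = 2/3 ≈ 0.66667)
v(B, X) = 83/120 (v(B, X) = (27 + 2/3)/(34 + 6) = (83/3)/40 = (83/3)*(1/40) = 83/120)
v(-121, P(10))*176 = (83/120)*176 = 1826/15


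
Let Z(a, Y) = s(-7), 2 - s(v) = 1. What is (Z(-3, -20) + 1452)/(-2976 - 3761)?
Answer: -1453/6737 ≈ -0.21567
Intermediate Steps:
s(v) = 1 (s(v) = 2 - 1*1 = 2 - 1 = 1)
Z(a, Y) = 1
(Z(-3, -20) + 1452)/(-2976 - 3761) = (1 + 1452)/(-2976 - 3761) = 1453/(-6737) = 1453*(-1/6737) = -1453/6737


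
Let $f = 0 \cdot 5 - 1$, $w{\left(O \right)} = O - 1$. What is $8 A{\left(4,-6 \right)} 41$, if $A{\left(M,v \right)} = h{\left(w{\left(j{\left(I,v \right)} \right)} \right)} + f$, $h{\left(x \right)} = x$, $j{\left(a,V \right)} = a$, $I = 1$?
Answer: $-328$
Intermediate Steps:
$w{\left(O \right)} = -1 + O$
$f = -1$ ($f = 0 - 1 = -1$)
$A{\left(M,v \right)} = -1$ ($A{\left(M,v \right)} = \left(-1 + 1\right) - 1 = 0 - 1 = -1$)
$8 A{\left(4,-6 \right)} 41 = 8 \left(-1\right) 41 = \left(-8\right) 41 = -328$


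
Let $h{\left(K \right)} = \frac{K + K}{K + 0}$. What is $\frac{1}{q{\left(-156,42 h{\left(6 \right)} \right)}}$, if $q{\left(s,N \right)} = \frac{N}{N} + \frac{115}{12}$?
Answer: $\frac{12}{127} \approx 0.094488$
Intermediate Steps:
$h{\left(K \right)} = 2$ ($h{\left(K \right)} = \frac{2 K}{K} = 2$)
$q{\left(s,N \right)} = \frac{127}{12}$ ($q{\left(s,N \right)} = 1 + 115 \cdot \frac{1}{12} = 1 + \frac{115}{12} = \frac{127}{12}$)
$\frac{1}{q{\left(-156,42 h{\left(6 \right)} \right)}} = \frac{1}{\frac{127}{12}} = \frac{12}{127}$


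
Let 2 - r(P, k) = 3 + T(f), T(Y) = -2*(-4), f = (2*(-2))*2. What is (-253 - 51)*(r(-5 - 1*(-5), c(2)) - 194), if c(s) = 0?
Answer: 61712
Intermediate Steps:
f = -8 (f = -4*2 = -8)
T(Y) = 8
r(P, k) = -9 (r(P, k) = 2 - (3 + 8) = 2 - 1*11 = 2 - 11 = -9)
(-253 - 51)*(r(-5 - 1*(-5), c(2)) - 194) = (-253 - 51)*(-9 - 194) = -304*(-203) = 61712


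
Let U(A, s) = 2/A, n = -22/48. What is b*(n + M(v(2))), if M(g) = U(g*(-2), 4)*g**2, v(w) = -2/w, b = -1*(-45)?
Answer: 195/8 ≈ 24.375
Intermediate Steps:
n = -11/24 (n = -22*1/48 = -11/24 ≈ -0.45833)
b = 45
M(g) = -g (M(g) = (2/((g*(-2))))*g**2 = (2/((-2*g)))*g**2 = (2*(-1/(2*g)))*g**2 = (-1/g)*g**2 = -g)
b*(n + M(v(2))) = 45*(-11/24 - (-2)/2) = 45*(-11/24 - 1*(-1)) = 45*(-11/24 + 1) = 45*(13/24) = 195/8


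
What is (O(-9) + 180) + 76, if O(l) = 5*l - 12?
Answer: 199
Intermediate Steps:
O(l) = -12 + 5*l
(O(-9) + 180) + 76 = ((-12 + 5*(-9)) + 180) + 76 = ((-12 - 45) + 180) + 76 = (-57 + 180) + 76 = 123 + 76 = 199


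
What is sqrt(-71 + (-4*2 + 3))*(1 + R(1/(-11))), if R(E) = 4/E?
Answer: -86*I*sqrt(19) ≈ -374.87*I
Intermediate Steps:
sqrt(-71 + (-4*2 + 3))*(1 + R(1/(-11))) = sqrt(-71 + (-4*2 + 3))*(1 + 4/(1/(-11))) = sqrt(-71 + (-8 + 3))*(1 + 4/(-1/11)) = sqrt(-71 - 5)*(1 + 4*(-11)) = sqrt(-76)*(1 - 44) = (2*I*sqrt(19))*(-43) = -86*I*sqrt(19)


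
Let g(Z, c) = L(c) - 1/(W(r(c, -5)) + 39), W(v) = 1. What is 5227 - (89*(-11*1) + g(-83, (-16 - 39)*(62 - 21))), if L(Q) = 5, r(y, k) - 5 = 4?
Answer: 248041/40 ≈ 6201.0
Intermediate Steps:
r(y, k) = 9 (r(y, k) = 5 + 4 = 9)
g(Z, c) = 199/40 (g(Z, c) = 5 - 1/(1 + 39) = 5 - 1/40 = 199/40)
5227 - (89*(-11*1) + g(-83, (-16 - 39)*(62 - 21))) = 5227 - (89*(-11*1) + 199/40) = 5227 - (89*(-11) + 199/40) = 5227 - (-979 + 199/40) = 5227 - 1*(-38961/40) = 5227 + 38961/40 = 248041/40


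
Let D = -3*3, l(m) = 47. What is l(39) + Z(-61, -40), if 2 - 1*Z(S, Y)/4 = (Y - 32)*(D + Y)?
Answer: -14057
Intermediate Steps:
D = -9
Z(S, Y) = 8 - 4*(-32 + Y)*(-9 + Y) (Z(S, Y) = 8 - 4*(Y - 32)*(-9 + Y) = 8 - 4*(-32 + Y)*(-9 + Y))
l(39) + Z(-61, -40) = 47 + (-1144 - 4*(-40)² + 164*(-40)) = 47 + (-1144 - 4*1600 - 6560) = 47 + (-1144 - 6400 - 6560) = 47 - 14104 = -14057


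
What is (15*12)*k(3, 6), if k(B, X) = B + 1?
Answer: 720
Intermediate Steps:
k(B, X) = 1 + B
(15*12)*k(3, 6) = (15*12)*(1 + 3) = 180*4 = 720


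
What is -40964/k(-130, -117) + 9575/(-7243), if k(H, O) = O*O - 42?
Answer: -427372277/98845221 ≈ -4.3237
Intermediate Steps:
k(H, O) = -42 + O**2 (k(H, O) = O**2 - 42 = -42 + O**2)
-40964/k(-130, -117) + 9575/(-7243) = -40964/(-42 + (-117)**2) + 9575/(-7243) = -40964/(-42 + 13689) + 9575*(-1/7243) = -40964/13647 - 9575/7243 = -427372277/98845221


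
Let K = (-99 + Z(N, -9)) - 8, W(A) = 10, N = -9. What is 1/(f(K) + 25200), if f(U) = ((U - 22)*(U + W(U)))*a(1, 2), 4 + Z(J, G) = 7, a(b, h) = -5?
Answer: -1/34020 ≈ -2.9394e-5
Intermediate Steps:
Z(J, G) = 3 (Z(J, G) = -4 + 7 = 3)
K = -104 (K = (-99 + 3) - 8 = -96 - 8 = -104)
f(U) = -5*(-22 + U)*(10 + U) (f(U) = ((U - 22)*(U + 10))*(-5) = ((-22 + U)*(10 + U))*(-5) = -5*(-22 + U)*(10 + U))
1/(f(K) + 25200) = 1/((1100 - 5*(-104)² + 60*(-104)) + 25200) = 1/((1100 - 5*10816 - 6240) + 25200) = 1/((1100 - 54080 - 6240) + 25200) = 1/(-59220 + 25200) = 1/(-34020) = -1/34020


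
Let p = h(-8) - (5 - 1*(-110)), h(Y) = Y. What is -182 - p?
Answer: -59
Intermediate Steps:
p = -123 (p = -8 - (5 - 1*(-110)) = -8 - (5 + 110) = -8 - 1*115 = -8 - 115 = -123)
-182 - p = -182 - 1*(-123) = -182 + 123 = -59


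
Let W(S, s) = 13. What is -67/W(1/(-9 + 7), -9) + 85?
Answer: 1038/13 ≈ 79.846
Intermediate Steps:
-67/W(1/(-9 + 7), -9) + 85 = -67/13 + 85 = 1038/13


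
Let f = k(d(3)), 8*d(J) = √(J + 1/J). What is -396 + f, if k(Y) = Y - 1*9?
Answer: -405 + √30/24 ≈ -404.77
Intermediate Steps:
d(J) = √(J + 1/J)/8
k(Y) = -9 + Y (k(Y) = Y - 9 = -9 + Y)
f = -9 + √30/24 (f = -9 + √(3 + 1/3)/8 = -9 + √(3 + ⅓)/8 = -9 + √(10/3)/8 = -9 + (√30/3)/8 = -9 + √30/24 ≈ -8.7718)
-396 + f = -396 + (-9 + √30/24) = -405 + √30/24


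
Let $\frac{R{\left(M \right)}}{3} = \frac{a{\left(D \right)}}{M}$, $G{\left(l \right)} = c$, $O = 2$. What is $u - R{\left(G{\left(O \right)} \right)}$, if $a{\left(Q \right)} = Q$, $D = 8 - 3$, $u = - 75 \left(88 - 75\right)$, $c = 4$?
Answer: $- \frac{3915}{4} \approx -978.75$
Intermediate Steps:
$G{\left(l \right)} = 4$
$u = -975$ ($u = \left(-75\right) 13 = -975$)
$D = 5$
$R{\left(M \right)} = \frac{15}{M}$ ($R{\left(M \right)} = 3 \frac{5}{M} = \frac{15}{M}$)
$u - R{\left(G{\left(O \right)} \right)} = -975 - \frac{15}{4} = - \frac{3915}{4}$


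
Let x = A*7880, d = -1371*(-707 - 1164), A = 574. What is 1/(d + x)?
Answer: 1/7088261 ≈ 1.4108e-7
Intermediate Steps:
d = 2565141 (d = -1371*(-1871) = 2565141)
x = 4523120 (x = 574*7880 = 4523120)
1/(d + x) = 1/(2565141 + 4523120) = 1/7088261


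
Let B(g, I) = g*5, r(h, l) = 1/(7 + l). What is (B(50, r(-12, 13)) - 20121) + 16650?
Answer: -3221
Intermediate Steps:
B(g, I) = 5*g
(B(50, r(-12, 13)) - 20121) + 16650 = (5*50 - 20121) + 16650 = (250 - 20121) + 16650 = -19871 + 16650 = -3221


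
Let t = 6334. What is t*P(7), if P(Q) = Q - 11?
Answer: -25336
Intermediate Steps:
P(Q) = -11 + Q
t*P(7) = 6334*(-11 + 7) = 6334*(-4) = -25336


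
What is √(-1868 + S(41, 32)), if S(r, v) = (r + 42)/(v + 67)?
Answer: I*√2033339/33 ≈ 43.211*I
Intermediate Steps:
S(r, v) = (42 + r)/(67 + v)
√(-1868 + S(41, 32)) = √(-1868 + (42 + 41)/(67 + 32)) = √(-1868 + 83/99) = √(-184849/99) = I*√2033339/33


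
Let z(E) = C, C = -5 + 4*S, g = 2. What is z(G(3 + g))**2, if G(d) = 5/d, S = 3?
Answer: 49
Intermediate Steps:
C = 7 (C = -5 + 4*3 = -5 + 12 = 7)
z(E) = 7
z(G(3 + g))**2 = 7**2 = 49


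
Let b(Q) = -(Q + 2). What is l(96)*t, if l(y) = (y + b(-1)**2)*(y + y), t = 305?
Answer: 5680320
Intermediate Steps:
b(Q) = -2 - Q (b(Q) = -(2 + Q) = -2 - Q)
l(y) = 2*y*(1 + y) (l(y) = (y + (-2 - 1*(-1))**2)*(y + y) = (y + (-2 + 1)**2)*(2*y) = (y + (-1)**2)*(2*y) = (y + 1)*(2*y) = (1 + y)*(2*y) = 2*y*(1 + y))
l(96)*t = (2*96*(1 + 96))*305 = (2*96*97)*305 = 18624*305 = 5680320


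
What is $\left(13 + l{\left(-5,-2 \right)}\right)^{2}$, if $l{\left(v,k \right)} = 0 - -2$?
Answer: $225$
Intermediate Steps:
$l{\left(v,k \right)} = 2$ ($l{\left(v,k \right)} = 0 + 2 = 2$)
$\left(13 + l{\left(-5,-2 \right)}\right)^{2} = \left(13 + 2\right)^{2} = 15^{2} = 225$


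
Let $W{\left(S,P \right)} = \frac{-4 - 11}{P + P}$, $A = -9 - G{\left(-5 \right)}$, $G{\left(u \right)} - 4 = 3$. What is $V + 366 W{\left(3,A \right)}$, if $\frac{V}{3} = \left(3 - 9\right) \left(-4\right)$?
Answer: $\frac{3897}{16} \approx 243.56$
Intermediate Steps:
$G{\left(u \right)} = 7$ ($G{\left(u \right)} = 4 + 3 = 7$)
$A = -16$ ($A = -9 - 7 = -16$)
$W{\left(S,P \right)} = - \frac{15}{2 P}$
$V = 72$ ($V = 3 \left(3 - 9\right) \left(-4\right) = 3 \left(\left(-6\right) \left(-4\right)\right) = 3 \cdot 24 = 72$)
$V + 366 W{\left(3,A \right)} = 72 + 366 \left(- \frac{15}{2 \left(-16\right)}\right) = 72 + 366 \left(\left(- \frac{15}{2}\right) \left(- \frac{1}{16}\right)\right) = 72 + 366 \cdot \frac{15}{32} = 72 + \frac{2745}{16} = \frac{3897}{16}$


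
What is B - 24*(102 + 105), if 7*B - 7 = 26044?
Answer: -8725/7 ≈ -1246.4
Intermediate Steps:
B = 26051/7 (B = 1 + (⅐)*26044 = 1 + 26044/7 = 26051/7 ≈ 3721.6)
B - 24*(102 + 105) = 26051/7 - 24*(102 + 105) = 26051/7 - 24*207 = 26051/7 - 1*4968 = 26051/7 - 4968 = -8725/7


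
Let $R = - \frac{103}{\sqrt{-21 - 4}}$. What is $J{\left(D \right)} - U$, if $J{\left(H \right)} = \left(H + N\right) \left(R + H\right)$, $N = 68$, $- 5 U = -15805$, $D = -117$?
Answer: $2572 - \frac{5047 i}{5} \approx 2572.0 - 1009.4 i$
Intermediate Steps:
$R = \frac{103 i}{5}$ ($R = - \frac{103}{\sqrt{-25}} = - \frac{103}{5 i} = - 103 \left(- \frac{i}{5}\right) = \frac{103 i}{5} \approx 20.6 i$)
$U = 3161$ ($U = \left(- \frac{1}{5}\right) \left(-15805\right) = 3161$)
$J{\left(H \right)} = \left(68 + H\right) \left(H + \frac{103 i}{5}\right)$ ($J{\left(H \right)} = \left(H + 68\right) \left(\frac{103 i}{5} + H\right) = \left(68 + H\right) \left(H + \frac{103 i}{5}\right)$)
$J{\left(D \right)} - U = \left(\left(-117\right)^{2} + \frac{7004 i}{5} + \frac{1}{5} \left(-117\right) \left(340 + 103 i\right)\right) - 3161 = \left(13689 + \frac{7004 i}{5} - \left(7956 + \frac{12051 i}{5}\right)\right) - 3161 = \left(5733 - \frac{5047 i}{5}\right) - 3161 = 2572 - \frac{5047 i}{5}$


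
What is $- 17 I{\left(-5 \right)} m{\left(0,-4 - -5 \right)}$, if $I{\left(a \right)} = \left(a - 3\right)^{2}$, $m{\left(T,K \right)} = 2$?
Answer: $-2176$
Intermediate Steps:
$I{\left(a \right)} = \left(-3 + a\right)^{2}$
$- 17 I{\left(-5 \right)} m{\left(0,-4 - -5 \right)} = - 17 \left(-3 - 5\right)^{2} \cdot 2 = - 17 \left(-8\right)^{2} \cdot 2 = \left(-17\right) 64 \cdot 2 = \left(-1088\right) 2 = -2176$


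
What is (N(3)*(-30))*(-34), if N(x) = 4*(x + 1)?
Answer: 16320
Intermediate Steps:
N(x) = 4 + 4*x (N(x) = 4*(1 + x) = 4 + 4*x)
(N(3)*(-30))*(-34) = ((4 + 4*3)*(-30))*(-34) = ((4 + 12)*(-30))*(-34) = (16*(-30))*(-34) = -480*(-34) = 16320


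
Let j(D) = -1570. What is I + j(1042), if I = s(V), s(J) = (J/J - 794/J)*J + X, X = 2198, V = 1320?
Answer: 1154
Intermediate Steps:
s(J) = 2198 + J*(1 - 794/J) (s(J) = (J/J - 794/J)*J + 2198 = (1 - 794/J)*J + 2198 = J*(1 - 794/J) + 2198 = 2198 + J*(1 - 794/J))
I = 2724 (I = 1404 + 1320 = 2724)
I + j(1042) = 2724 - 1570 = 1154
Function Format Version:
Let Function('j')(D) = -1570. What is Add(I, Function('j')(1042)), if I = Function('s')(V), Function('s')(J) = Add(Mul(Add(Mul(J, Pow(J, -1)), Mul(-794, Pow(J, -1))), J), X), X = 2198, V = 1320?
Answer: 1154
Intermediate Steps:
Function('s')(J) = Add(2198, Mul(J, Add(1, Mul(-794, Pow(J, -1))))) (Function('s')(J) = Add(Mul(Add(Mul(J, Pow(J, -1)), Mul(-794, Pow(J, -1))), J), 2198) = Add(Mul(Add(1, Mul(-794, Pow(J, -1))), J), 2198) = Add(Mul(J, Add(1, Mul(-794, Pow(J, -1)))), 2198) = Add(2198, Mul(J, Add(1, Mul(-794, Pow(J, -1))))))
I = 2724 (I = Add(1404, 1320) = 2724)
Add(I, Function('j')(1042)) = Add(2724, -1570) = 1154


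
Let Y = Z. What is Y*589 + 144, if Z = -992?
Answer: -584144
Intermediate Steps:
Y = -992
Y*589 + 144 = -992*589 + 144 = -584288 + 144 = -584144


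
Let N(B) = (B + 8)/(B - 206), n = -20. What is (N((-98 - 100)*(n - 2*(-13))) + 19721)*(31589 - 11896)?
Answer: 270702479011/697 ≈ 3.8838e+8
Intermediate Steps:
N(B) = (8 + B)/(-206 + B)
(N((-98 - 100)*(n - 2*(-13))) + 19721)*(31589 - 11896) = ((8 + (-98 - 100)*(-20 - 2*(-13)))/(-206 + (-98 - 100)*(-20 - 2*(-13))) + 19721)*(31589 - 11896) = ((8 - 198*(-20 + 26))/(-206 - 198*(-20 + 26)) + 19721)*19693 = ((8 - 198*6)/(-206 - 198*6) + 19721)*19693 = ((8 - 1188)/(-206 - 1188) + 19721)*19693 = (-1180/(-1394) + 19721)*19693 = (-1/1394*(-1180) + 19721)*19693 = (590/697 + 19721)*19693 = (13746127/697)*19693 = 270702479011/697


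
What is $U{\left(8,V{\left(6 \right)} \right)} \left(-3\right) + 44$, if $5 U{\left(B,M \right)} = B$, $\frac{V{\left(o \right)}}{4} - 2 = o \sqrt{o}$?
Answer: $\frac{196}{5} \approx 39.2$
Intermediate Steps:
$V{\left(o \right)} = 8 + 4 o^{\frac{3}{2}}$ ($V{\left(o \right)} = 8 + 4 o \sqrt{o} = 8 + 4 o^{\frac{3}{2}}$)
$U{\left(B,M \right)} = \frac{B}{5}$
$U{\left(8,V{\left(6 \right)} \right)} \left(-3\right) + 44 = \frac{1}{5} \cdot 8 \left(-3\right) + 44 = \frac{8}{5} \left(-3\right) + 44 = - \frac{24}{5} + 44 = \frac{196}{5}$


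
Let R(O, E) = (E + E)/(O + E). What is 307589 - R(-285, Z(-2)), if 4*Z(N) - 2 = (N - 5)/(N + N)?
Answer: 93199469/303 ≈ 3.0759e+5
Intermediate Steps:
Z(N) = 1/2 + (-5 + N)/(8*N) (Z(N) = 1/2 + ((N - 5)/(N + N))/4 = 1/2 + ((-5 + N)/((2*N)))/4 = 1/2 + ((-5 + N)*(1/(2*N)))/4 = 1/2 + ((-5 + N)/(2*N))/4 = 1/2 + (-5 + N)/(8*N))
R(O, E) = 2*E/(E + O) (R(O, E) = (2*E)/(E + O) = 2*E/(E + O))
307589 - R(-285, Z(-2)) = 307589 - 2*(5/8)*(-1 - 2)/(-2)/((5/8)*(-1 - 2)/(-2) - 285) = 307589 - 2*(5/8)*(-1/2)*(-3)/((5/8)*(-1/2)*(-3) - 285) = 307589 - 2*15/(16*(15/16 - 285)) = 307589 - 2*15/(16*(-4545/16)) = 307589 - 2*15*(-16)/(16*4545) = 307589 - 1*(-2/303) = 307589 + 2/303 = 93199469/303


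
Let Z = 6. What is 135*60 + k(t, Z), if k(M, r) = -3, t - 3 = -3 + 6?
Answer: 8097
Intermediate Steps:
t = 6 (t = 3 + (-3 + 6) = 3 + 3 = 6)
135*60 + k(t, Z) = 135*60 - 3 = 8100 - 3 = 8097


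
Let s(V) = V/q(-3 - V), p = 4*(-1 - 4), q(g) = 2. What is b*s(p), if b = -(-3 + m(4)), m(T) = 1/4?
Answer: -55/2 ≈ -27.500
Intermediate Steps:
m(T) = ¼
p = -20 (p = 4*(-5) = -20)
s(V) = V/2
b = 11/4 (b = -(-3 + ¼) = -1*(-11/4) = 11/4 ≈ 2.7500)
b*s(p) = 11*((½)*(-20))/4 = (11/4)*(-10) = -55/2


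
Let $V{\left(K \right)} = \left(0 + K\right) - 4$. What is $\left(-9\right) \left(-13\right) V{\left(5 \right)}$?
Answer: $117$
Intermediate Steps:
$V{\left(K \right)} = -4 + K$ ($V{\left(K \right)} = K - 4 = -4 + K$)
$\left(-9\right) \left(-13\right) V{\left(5 \right)} = \left(-9\right) \left(-13\right) \left(-4 + 5\right) = 117 \cdot 1 = 117$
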